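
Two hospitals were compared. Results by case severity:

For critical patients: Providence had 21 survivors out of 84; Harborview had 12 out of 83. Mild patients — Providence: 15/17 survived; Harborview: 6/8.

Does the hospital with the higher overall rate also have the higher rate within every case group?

Yes

Critical: Providence 21/84 = 25.0%, Harborview 12/83 = 14.5% → Providence
Mild: Providence 15/17 = 88.2%, Harborview 6/8 = 75.0% → Providence
Overall: Providence 36/101 = 35.6%, Harborview 18/91 = 19.8% → Providence
Providence wins overall and in every case group — no reversal.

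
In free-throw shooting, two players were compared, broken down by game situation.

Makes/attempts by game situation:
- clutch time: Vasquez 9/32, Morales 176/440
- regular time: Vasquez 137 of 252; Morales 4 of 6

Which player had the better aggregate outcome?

Vasquez

Clutch time: Vasquez 9/32 = 28.1%, Morales 176/440 = 40.0% → Morales
Regular time: Vasquez 137/252 = 54.4%, Morales 4/6 = 66.7% → Morales
Overall: Vasquez 146/284 = 51.4%, Morales 180/446 = 40.4% → Vasquez
(Morales wins every game group but Vasquez wins overall — Morales's attempts skew toward the low-rate clutch time group.)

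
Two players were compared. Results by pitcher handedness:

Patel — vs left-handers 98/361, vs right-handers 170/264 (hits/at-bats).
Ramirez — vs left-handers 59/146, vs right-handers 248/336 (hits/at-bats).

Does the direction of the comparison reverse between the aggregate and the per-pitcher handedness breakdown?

No

Vs left-handers: Patel 98/361 = 27.1%, Ramirez 59/146 = 40.4% → Ramirez
Vs right-handers: Patel 170/264 = 64.4%, Ramirez 248/336 = 73.8% → Ramirez
Overall: Patel 268/625 = 42.9%, Ramirez 307/482 = 63.7% → Ramirez
Ramirez wins overall and in every pitcher group — no reversal.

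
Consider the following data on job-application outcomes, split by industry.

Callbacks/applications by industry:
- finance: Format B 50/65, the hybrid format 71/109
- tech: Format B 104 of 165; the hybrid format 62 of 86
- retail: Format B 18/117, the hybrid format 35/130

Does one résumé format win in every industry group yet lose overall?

Finance: Format B 50/65 = 76.9%, the hybrid format 71/109 = 65.1% → Format B
Tech: Format B 104/165 = 63.0%, the hybrid format 62/86 = 72.1% → the hybrid format
Retail: Format B 18/117 = 15.4%, the hybrid format 35/130 = 26.9% → the hybrid format
Overall: Format B 172/347 = 49.6%, the hybrid format 168/325 = 51.7% → the hybrid format
Neither sweeps: Format B wins 1 of 3 groups, the hybrid format wins 2. The hybrid format wins overall but not every group — no Simpson reversal.

No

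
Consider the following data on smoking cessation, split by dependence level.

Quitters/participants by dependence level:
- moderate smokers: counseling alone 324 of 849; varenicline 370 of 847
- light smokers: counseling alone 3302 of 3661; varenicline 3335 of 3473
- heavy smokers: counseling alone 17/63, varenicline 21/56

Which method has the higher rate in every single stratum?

varenicline

Moderate smokers: counseling alone 324/849 = 38.2%, varenicline 370/847 = 43.7% → varenicline
Light smokers: counseling alone 3302/3661 = 90.2%, varenicline 3335/3473 = 96.0% → varenicline
Heavy smokers: counseling alone 17/63 = 27.0%, varenicline 21/56 = 37.5% → varenicline
Varenicline has the higher rate in all 3 groups.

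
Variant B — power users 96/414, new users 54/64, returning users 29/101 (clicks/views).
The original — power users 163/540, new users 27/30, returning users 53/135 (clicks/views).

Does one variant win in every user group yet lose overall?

Power users: Variant B 96/414 = 23.2%, the original 163/540 = 30.2% → the original
New users: Variant B 54/64 = 84.4%, the original 27/30 = 90.0% → the original
Returning users: Variant B 29/101 = 28.7%, the original 53/135 = 39.3% → the original
Overall: Variant B 179/579 = 30.9%, the original 243/705 = 34.5% → the original
The original wins overall and in every user group — no reversal.

No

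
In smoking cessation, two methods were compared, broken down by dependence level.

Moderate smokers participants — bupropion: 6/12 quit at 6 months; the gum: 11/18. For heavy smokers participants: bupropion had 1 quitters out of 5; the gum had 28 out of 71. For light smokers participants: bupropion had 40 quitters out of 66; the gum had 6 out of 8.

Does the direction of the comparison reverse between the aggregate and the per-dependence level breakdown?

Yes

Moderate smokers: bupropion 6/12 = 50.0%, the gum 11/18 = 61.1% → the gum
Heavy smokers: bupropion 1/5 = 20.0%, the gum 28/71 = 39.4% → the gum
Light smokers: bupropion 40/66 = 60.6%, the gum 6/8 = 75.0% → the gum
Overall: bupropion 47/83 = 56.6%, the gum 45/97 = 46.4% → bupropion
The gum wins each dependence group but bupropion wins overall — the comparison reverses. The gum's participants skew toward heavy smokers, which has a lower base rate.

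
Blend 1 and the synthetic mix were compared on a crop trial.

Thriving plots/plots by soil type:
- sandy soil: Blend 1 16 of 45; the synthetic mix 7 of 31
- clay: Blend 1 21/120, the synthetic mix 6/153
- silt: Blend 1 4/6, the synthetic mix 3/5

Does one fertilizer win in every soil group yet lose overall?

No

Sandy soil: Blend 1 16/45 = 35.6%, the synthetic mix 7/31 = 22.6% → Blend 1
Clay: Blend 1 21/120 = 17.5%, the synthetic mix 6/153 = 3.9% → Blend 1
Silt: Blend 1 4/6 = 66.7%, the synthetic mix 3/5 = 60.0% → Blend 1
Overall: Blend 1 41/171 = 24.0%, the synthetic mix 16/189 = 8.5% → Blend 1
Blend 1 wins overall and in every soil group — no reversal.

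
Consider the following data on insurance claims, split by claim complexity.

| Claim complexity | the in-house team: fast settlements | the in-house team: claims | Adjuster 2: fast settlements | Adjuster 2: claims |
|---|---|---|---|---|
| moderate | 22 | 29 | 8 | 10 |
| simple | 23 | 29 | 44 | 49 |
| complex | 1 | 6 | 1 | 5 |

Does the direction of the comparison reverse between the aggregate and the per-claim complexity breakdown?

Moderate: the in-house team 22/29 = 75.9%, Adjuster 2 8/10 = 80.0% → Adjuster 2
Simple: the in-house team 23/29 = 79.3%, Adjuster 2 44/49 = 89.8% → Adjuster 2
Complex: the in-house team 1/6 = 16.7%, Adjuster 2 1/5 = 20.0% → Adjuster 2
Overall: the in-house team 46/64 = 71.9%, Adjuster 2 53/64 = 82.8% → Adjuster 2
Adjuster 2 wins overall and in every claim group — no reversal.

No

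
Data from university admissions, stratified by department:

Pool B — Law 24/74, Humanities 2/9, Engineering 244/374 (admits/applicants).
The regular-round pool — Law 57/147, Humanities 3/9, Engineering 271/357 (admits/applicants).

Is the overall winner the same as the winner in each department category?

Yes

Law: Pool B 24/74 = 32.4%, the regular-round pool 57/147 = 38.8% → the regular-round pool
Humanities: Pool B 2/9 = 22.2%, the regular-round pool 3/9 = 33.3% → the regular-round pool
Engineering: Pool B 244/374 = 65.2%, the regular-round pool 271/357 = 75.9% → the regular-round pool
Overall: Pool B 270/457 = 59.1%, the regular-round pool 331/513 = 64.5% → the regular-round pool
The regular-round pool wins overall and in every department group — no reversal.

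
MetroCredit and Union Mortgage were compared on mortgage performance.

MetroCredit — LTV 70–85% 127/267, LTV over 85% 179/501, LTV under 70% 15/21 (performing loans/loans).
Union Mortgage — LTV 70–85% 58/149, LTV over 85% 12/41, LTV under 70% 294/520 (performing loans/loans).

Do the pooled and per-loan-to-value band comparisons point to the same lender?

LTV 70–85%: MetroCredit 127/267 = 47.6%, Union Mortgage 58/149 = 38.9% → MetroCredit
LTV over 85%: MetroCredit 179/501 = 35.7%, Union Mortgage 12/41 = 29.3% → MetroCredit
LTV under 70%: MetroCredit 15/21 = 71.4%, Union Mortgage 294/520 = 56.5% → MetroCredit
Overall: MetroCredit 321/789 = 40.7%, Union Mortgage 364/710 = 51.3% → Union Mortgage
MetroCredit wins each loan-to-value group but Union Mortgage wins overall — the comparison reverses. MetroCredit's loans skew toward LTV over 85%, which has a lower base rate.

No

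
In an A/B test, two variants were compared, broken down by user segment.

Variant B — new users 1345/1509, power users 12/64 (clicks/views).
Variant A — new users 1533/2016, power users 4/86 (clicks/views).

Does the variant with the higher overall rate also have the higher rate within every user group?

Yes

New users: Variant B 1345/1509 = 89.1%, Variant A 1533/2016 = 76.0% → Variant B
Power users: Variant B 12/64 = 18.8%, Variant A 4/86 = 4.7% → Variant B
Overall: Variant B 1357/1573 = 86.3%, Variant A 1537/2102 = 73.1% → Variant B
Variant B wins overall and in every user group — no reversal.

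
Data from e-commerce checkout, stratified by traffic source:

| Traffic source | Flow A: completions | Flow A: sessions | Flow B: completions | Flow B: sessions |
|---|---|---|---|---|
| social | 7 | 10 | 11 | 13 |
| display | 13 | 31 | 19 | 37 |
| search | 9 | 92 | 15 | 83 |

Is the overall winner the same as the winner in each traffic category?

Yes

Social: Flow A 7/10 = 70.0%, Flow B 11/13 = 84.6% → Flow B
Display: Flow A 13/31 = 41.9%, Flow B 19/37 = 51.4% → Flow B
Search: Flow A 9/92 = 9.8%, Flow B 15/83 = 18.1% → Flow B
Overall: Flow A 29/133 = 21.8%, Flow B 45/133 = 33.8% → Flow B
Flow B wins overall and in every traffic group — no reversal.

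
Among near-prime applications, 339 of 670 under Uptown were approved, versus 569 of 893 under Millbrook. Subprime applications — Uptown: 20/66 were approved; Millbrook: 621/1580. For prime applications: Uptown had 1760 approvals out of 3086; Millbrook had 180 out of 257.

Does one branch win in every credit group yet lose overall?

Yes

Near-prime: Uptown 339/670 = 50.6%, Millbrook 569/893 = 63.7% → Millbrook
Subprime: Uptown 20/66 = 30.3%, Millbrook 621/1580 = 39.3% → Millbrook
Prime: Uptown 1760/3086 = 57.0%, Millbrook 180/257 = 70.0% → Millbrook
Overall: Uptown 2119/3822 = 55.4%, Millbrook 1370/2730 = 50.2% → Uptown
Millbrook wins each credit group but Uptown wins overall — the comparison reverses. Millbrook's applications skew toward subprime, which has a lower base rate.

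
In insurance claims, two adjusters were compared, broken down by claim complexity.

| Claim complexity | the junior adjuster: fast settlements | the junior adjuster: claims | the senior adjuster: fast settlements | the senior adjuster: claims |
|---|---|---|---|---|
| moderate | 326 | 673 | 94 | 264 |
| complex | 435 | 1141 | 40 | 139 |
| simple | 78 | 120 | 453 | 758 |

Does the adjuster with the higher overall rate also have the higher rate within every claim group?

No

Moderate: the junior adjuster 326/673 = 48.4%, the senior adjuster 94/264 = 35.6% → the junior adjuster
Complex: the junior adjuster 435/1141 = 38.1%, the senior adjuster 40/139 = 28.8% → the junior adjuster
Simple: the junior adjuster 78/120 = 65.0%, the senior adjuster 453/758 = 59.8% → the junior adjuster
Overall: the junior adjuster 839/1934 = 43.4%, the senior adjuster 587/1161 = 50.6% → the senior adjuster
The junior adjuster wins each claim group but the senior adjuster wins overall — the comparison reverses. The junior adjuster's claims skew toward complex, which has a lower base rate.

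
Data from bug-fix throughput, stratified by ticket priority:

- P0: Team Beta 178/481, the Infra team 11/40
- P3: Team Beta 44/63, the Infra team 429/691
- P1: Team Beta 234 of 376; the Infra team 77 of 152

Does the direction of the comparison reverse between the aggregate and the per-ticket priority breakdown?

Yes

P0: Team Beta 178/481 = 37.0%, the Infra team 11/40 = 27.5% → Team Beta
P3: Team Beta 44/63 = 69.8%, the Infra team 429/691 = 62.1% → Team Beta
P1: Team Beta 234/376 = 62.2%, the Infra team 77/152 = 50.7% → Team Beta
Overall: Team Beta 456/920 = 49.6%, the Infra team 517/883 = 58.6% → the Infra team
Team Beta wins each ticket group but the Infra team wins overall — the comparison reverses. Team Beta's tickets skew toward P0, which has a lower base rate.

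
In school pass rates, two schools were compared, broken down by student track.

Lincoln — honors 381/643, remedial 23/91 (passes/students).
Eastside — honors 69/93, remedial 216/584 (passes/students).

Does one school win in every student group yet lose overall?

Honors: Lincoln 381/643 = 59.3%, Eastside 69/93 = 74.2% → Eastside
Remedial: Lincoln 23/91 = 25.3%, Eastside 216/584 = 37.0% → Eastside
Overall: Lincoln 404/734 = 55.0%, Eastside 285/677 = 42.1% → Lincoln
Eastside wins each student group but Lincoln wins overall — the comparison reverses. Eastside's students skew toward remedial, which has a lower base rate.

Yes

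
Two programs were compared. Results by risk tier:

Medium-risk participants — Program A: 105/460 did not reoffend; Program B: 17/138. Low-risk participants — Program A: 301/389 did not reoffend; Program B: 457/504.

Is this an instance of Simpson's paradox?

Medium-risk: Program A 105/460 = 22.8%, Program B 17/138 = 12.3% → Program A
Low-risk: Program A 301/389 = 77.4%, Program B 457/504 = 90.7% → Program B
Overall: Program A 406/849 = 47.8%, Program B 474/642 = 73.8% → Program B
Neither sweeps: Program A wins 1 of 2 groups, Program B wins 1. Program B wins overall but not every group — no Simpson reversal.

No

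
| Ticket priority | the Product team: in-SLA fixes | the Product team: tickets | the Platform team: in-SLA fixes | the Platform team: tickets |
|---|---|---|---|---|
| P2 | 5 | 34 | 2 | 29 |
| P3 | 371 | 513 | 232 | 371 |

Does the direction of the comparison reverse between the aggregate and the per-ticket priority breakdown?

P2: the Product team 5/34 = 14.7%, the Platform team 2/29 = 6.9% → the Product team
P3: the Product team 371/513 = 72.3%, the Platform team 232/371 = 62.5% → the Product team
Overall: the Product team 376/547 = 68.7%, the Platform team 234/400 = 58.5% → the Product team
The Product team wins overall and in every ticket group — no reversal.

No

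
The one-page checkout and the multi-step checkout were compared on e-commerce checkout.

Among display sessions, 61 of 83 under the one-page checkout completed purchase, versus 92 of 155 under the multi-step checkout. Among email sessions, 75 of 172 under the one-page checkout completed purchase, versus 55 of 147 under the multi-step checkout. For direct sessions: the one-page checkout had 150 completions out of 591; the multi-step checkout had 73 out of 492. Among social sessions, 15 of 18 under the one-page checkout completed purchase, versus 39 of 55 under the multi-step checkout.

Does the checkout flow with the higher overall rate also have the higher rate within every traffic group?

Display: the one-page checkout 61/83 = 73.5%, the multi-step checkout 92/155 = 59.4% → the one-page checkout
Email: the one-page checkout 75/172 = 43.6%, the multi-step checkout 55/147 = 37.4% → the one-page checkout
Direct: the one-page checkout 150/591 = 25.4%, the multi-step checkout 73/492 = 14.8% → the one-page checkout
Social: the one-page checkout 15/18 = 83.3%, the multi-step checkout 39/55 = 70.9% → the one-page checkout
Overall: the one-page checkout 301/864 = 34.8%, the multi-step checkout 259/849 = 30.5% → the one-page checkout
The one-page checkout wins overall and in every traffic group — no reversal.

Yes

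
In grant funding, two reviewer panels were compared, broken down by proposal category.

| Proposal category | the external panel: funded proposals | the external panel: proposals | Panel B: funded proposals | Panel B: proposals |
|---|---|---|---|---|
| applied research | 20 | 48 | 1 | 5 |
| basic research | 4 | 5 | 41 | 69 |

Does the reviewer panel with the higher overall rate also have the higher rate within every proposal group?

Applied research: the external panel 20/48 = 41.7%, Panel B 1/5 = 20.0% → the external panel
Basic research: the external panel 4/5 = 80.0%, Panel B 41/69 = 59.4% → the external panel
Overall: the external panel 24/53 = 45.3%, Panel B 42/74 = 56.8% → Panel B
The external panel wins each proposal group but Panel B wins overall — the comparison reverses. The external panel's proposals skew toward applied research, which has a lower base rate.

No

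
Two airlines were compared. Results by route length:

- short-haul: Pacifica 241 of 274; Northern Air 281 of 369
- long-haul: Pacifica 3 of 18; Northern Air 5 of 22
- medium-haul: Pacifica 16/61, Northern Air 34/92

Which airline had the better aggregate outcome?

Pacifica

Short-haul: Pacifica 241/274 = 88.0%, Northern Air 281/369 = 76.2% → Pacifica
Long-haul: Pacifica 3/18 = 16.7%, Northern Air 5/22 = 22.7% → Northern Air
Medium-haul: Pacifica 16/61 = 26.2%, Northern Air 34/92 = 37.0% → Northern Air
Overall: Pacifica 260/353 = 73.7%, Northern Air 320/483 = 66.3% → Pacifica
(Neither sweeps every route group, but Pacifica has the higher pooled rate.)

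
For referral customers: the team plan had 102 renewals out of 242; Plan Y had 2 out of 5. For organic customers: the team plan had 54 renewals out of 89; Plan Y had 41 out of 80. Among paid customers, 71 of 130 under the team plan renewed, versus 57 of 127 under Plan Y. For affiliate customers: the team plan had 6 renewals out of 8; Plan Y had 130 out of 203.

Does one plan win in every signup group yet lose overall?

Yes

Referral: the team plan 102/242 = 42.1%, Plan Y 2/5 = 40.0% → the team plan
Organic: the team plan 54/89 = 60.7%, Plan Y 41/80 = 51.2% → the team plan
Paid: the team plan 71/130 = 54.6%, Plan Y 57/127 = 44.9% → the team plan
Affiliate: the team plan 6/8 = 75.0%, Plan Y 130/203 = 64.0% → the team plan
Overall: the team plan 233/469 = 49.7%, Plan Y 230/415 = 55.4% → Plan Y
The team plan wins each signup group but Plan Y wins overall — the comparison reverses. The team plan's customers skew toward referral, which has a lower base rate.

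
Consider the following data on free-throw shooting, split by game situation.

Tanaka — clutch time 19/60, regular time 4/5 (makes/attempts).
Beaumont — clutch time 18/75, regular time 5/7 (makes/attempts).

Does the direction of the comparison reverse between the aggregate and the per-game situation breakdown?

Clutch time: Tanaka 19/60 = 31.7%, Beaumont 18/75 = 24.0% → Tanaka
Regular time: Tanaka 4/5 = 80.0%, Beaumont 5/7 = 71.4% → Tanaka
Overall: Tanaka 23/65 = 35.4%, Beaumont 23/82 = 28.0% → Tanaka
Tanaka wins overall and in every game group — no reversal.

No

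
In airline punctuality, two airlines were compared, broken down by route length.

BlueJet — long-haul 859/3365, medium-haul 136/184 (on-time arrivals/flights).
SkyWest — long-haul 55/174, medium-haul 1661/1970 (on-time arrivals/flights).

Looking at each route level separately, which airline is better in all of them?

Long-haul: BlueJet 859/3365 = 25.5%, SkyWest 55/174 = 31.6% → SkyWest
Medium-haul: BlueJet 136/184 = 73.9%, SkyWest 1661/1970 = 84.3% → SkyWest
SkyWest has the higher rate in both groups.

SkyWest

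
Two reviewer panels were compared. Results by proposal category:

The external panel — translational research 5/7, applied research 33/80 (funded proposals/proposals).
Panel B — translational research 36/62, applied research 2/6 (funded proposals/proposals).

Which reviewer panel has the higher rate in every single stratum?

the external panel

Translational research: the external panel 5/7 = 71.4%, Panel B 36/62 = 58.1% → the external panel
Applied research: the external panel 33/80 = 41.2%, Panel B 2/6 = 33.3% → the external panel
The external panel has the higher rate in both groups.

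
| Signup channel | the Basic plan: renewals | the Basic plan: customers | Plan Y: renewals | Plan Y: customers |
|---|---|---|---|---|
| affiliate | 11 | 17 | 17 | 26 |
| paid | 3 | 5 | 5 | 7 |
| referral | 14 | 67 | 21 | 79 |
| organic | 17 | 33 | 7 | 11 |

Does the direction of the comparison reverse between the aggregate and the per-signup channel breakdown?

No

Affiliate: the Basic plan 11/17 = 64.7%, Plan Y 17/26 = 65.4% → Plan Y
Paid: the Basic plan 3/5 = 60.0%, Plan Y 5/7 = 71.4% → Plan Y
Referral: the Basic plan 14/67 = 20.9%, Plan Y 21/79 = 26.6% → Plan Y
Organic: the Basic plan 17/33 = 51.5%, Plan Y 7/11 = 63.6% → Plan Y
Overall: the Basic plan 45/122 = 36.9%, Plan Y 50/123 = 40.7% → Plan Y
Plan Y wins overall and in every signup group — no reversal.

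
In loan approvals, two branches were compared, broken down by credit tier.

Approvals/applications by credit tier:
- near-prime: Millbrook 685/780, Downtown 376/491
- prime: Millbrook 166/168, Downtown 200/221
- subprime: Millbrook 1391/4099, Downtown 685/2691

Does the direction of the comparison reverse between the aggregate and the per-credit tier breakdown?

No

Near-prime: Millbrook 685/780 = 87.8%, Downtown 376/491 = 76.6% → Millbrook
Prime: Millbrook 166/168 = 98.8%, Downtown 200/221 = 90.5% → Millbrook
Subprime: Millbrook 1391/4099 = 33.9%, Downtown 685/2691 = 25.5% → Millbrook
Overall: Millbrook 2242/5047 = 44.4%, Downtown 1261/3403 = 37.1% → Millbrook
Millbrook wins overall and in every credit group — no reversal.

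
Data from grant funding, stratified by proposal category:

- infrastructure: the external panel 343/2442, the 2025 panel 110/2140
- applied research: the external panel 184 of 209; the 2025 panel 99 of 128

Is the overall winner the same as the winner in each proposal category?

Infrastructure: the external panel 343/2442 = 14.0%, the 2025 panel 110/2140 = 5.1% → the external panel
Applied research: the external panel 184/209 = 88.0%, the 2025 panel 99/128 = 77.3% → the external panel
Overall: the external panel 527/2651 = 19.9%, the 2025 panel 209/2268 = 9.2% → the external panel
The external panel wins overall and in every proposal group — no reversal.

Yes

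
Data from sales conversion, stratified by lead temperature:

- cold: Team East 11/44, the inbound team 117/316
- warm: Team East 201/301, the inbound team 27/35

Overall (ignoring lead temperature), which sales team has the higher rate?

Team East

Cold: Team East 11/44 = 25.0%, the inbound team 117/316 = 37.0% → the inbound team
Warm: Team East 201/301 = 66.8%, the inbound team 27/35 = 77.1% → the inbound team
Overall: Team East 212/345 = 61.4%, the inbound team 144/351 = 41.0% → Team East
(The inbound team wins every lead group but Team East wins overall — the inbound team's leads skew toward the low-rate cold group.)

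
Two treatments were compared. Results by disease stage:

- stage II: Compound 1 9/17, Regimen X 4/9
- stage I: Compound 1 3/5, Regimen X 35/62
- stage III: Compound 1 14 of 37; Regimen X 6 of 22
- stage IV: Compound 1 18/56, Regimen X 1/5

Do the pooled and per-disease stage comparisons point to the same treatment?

Stage II: Compound 1 9/17 = 52.9%, Regimen X 4/9 = 44.4% → Compound 1
Stage I: Compound 1 3/5 = 60.0%, Regimen X 35/62 = 56.5% → Compound 1
Stage III: Compound 1 14/37 = 37.8%, Regimen X 6/22 = 27.3% → Compound 1
Stage IV: Compound 1 18/56 = 32.1%, Regimen X 1/5 = 20.0% → Compound 1
Overall: Compound 1 44/115 = 38.3%, Regimen X 46/98 = 46.9% → Regimen X
Compound 1 wins each disease group but Regimen X wins overall — the comparison reverses. Compound 1's patients skew toward stage IV, which has a lower base rate.

No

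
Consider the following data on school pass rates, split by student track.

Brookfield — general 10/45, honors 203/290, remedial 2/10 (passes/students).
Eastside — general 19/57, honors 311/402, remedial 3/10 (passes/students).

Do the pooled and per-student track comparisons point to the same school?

General: Brookfield 10/45 = 22.2%, Eastside 19/57 = 33.3% → Eastside
Honors: Brookfield 203/290 = 70.0%, Eastside 311/402 = 77.4% → Eastside
Remedial: Brookfield 2/10 = 20.0%, Eastside 3/10 = 30.0% → Eastside
Overall: Brookfield 215/345 = 62.3%, Eastside 333/469 = 71.0% → Eastside
Eastside wins overall and in every student group — no reversal.

Yes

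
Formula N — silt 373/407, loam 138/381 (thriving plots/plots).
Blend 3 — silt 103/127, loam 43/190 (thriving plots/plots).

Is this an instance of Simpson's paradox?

No

Silt: Formula N 373/407 = 91.6%, Blend 3 103/127 = 81.1% → Formula N
Loam: Formula N 138/381 = 36.2%, Blend 3 43/190 = 22.6% → Formula N
Overall: Formula N 511/788 = 64.8%, Blend 3 146/317 = 46.1% → Formula N
Formula N wins overall and in every soil group — no reversal.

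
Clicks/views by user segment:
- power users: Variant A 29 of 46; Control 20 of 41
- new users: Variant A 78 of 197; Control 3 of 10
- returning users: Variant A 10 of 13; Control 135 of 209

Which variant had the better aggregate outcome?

Control

Power users: Variant A 29/46 = 63.0%, Control 20/41 = 48.8% → Variant A
New users: Variant A 78/197 = 39.6%, Control 3/10 = 30.0% → Variant A
Returning users: Variant A 10/13 = 76.9%, Control 135/209 = 64.6% → Variant A
Overall: Variant A 117/256 = 45.7%, Control 158/260 = 60.8% → Control
(Variant A wins every user group but Control wins overall — Variant A's views skew toward the low-rate new users group.)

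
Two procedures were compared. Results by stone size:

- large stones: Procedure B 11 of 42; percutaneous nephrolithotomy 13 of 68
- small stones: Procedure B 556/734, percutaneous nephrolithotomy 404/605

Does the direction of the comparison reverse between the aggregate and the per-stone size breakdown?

No

Large stones: Procedure B 11/42 = 26.2%, percutaneous nephrolithotomy 13/68 = 19.1% → Procedure B
Small stones: Procedure B 556/734 = 75.7%, percutaneous nephrolithotomy 404/605 = 66.8% → Procedure B
Overall: Procedure B 567/776 = 73.1%, percutaneous nephrolithotomy 417/673 = 62.0% → Procedure B
Procedure B wins overall and in every stone group — no reversal.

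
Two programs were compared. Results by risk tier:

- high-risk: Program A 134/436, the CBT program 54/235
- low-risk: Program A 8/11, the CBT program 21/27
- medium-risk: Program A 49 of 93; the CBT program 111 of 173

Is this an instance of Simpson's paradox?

High-risk: Program A 134/436 = 30.7%, the CBT program 54/235 = 23.0% → Program A
Low-risk: Program A 8/11 = 72.7%, the CBT program 21/27 = 77.8% → the CBT program
Medium-risk: Program A 49/93 = 52.7%, the CBT program 111/173 = 64.2% → the CBT program
Overall: Program A 191/540 = 35.4%, the CBT program 186/435 = 42.8% → the CBT program
Neither sweeps: Program A wins 1 of 3 groups, the CBT program wins 2. The CBT program wins overall but not every group — no Simpson reversal.

No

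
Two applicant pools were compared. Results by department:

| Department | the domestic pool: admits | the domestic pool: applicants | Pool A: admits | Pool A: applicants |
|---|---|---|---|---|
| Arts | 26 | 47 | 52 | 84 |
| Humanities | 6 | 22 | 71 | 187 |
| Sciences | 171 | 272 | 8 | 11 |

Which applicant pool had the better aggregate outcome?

Arts: the domestic pool 26/47 = 55.3%, Pool A 52/84 = 61.9% → Pool A
Humanities: the domestic pool 6/22 = 27.3%, Pool A 71/187 = 38.0% → Pool A
Sciences: the domestic pool 171/272 = 62.9%, Pool A 8/11 = 72.7% → Pool A
Overall: the domestic pool 203/341 = 59.5%, Pool A 131/282 = 46.5% → the domestic pool
(Pool A wins every department group but the domestic pool wins overall — Pool A's applicants skew toward the low-rate Humanities group.)

the domestic pool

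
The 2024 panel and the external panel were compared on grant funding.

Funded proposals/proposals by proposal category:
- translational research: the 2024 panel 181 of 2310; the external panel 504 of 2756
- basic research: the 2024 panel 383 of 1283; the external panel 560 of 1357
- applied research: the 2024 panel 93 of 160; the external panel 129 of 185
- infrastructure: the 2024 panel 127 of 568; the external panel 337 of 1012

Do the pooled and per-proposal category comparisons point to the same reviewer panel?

Yes

Translational research: the 2024 panel 181/2310 = 7.8%, the external panel 504/2756 = 18.3% → the external panel
Basic research: the 2024 panel 383/1283 = 29.9%, the external panel 560/1357 = 41.3% → the external panel
Applied research: the 2024 panel 93/160 = 58.1%, the external panel 129/185 = 69.7% → the external panel
Infrastructure: the 2024 panel 127/568 = 22.4%, the external panel 337/1012 = 33.3% → the external panel
Overall: the 2024 panel 784/4321 = 18.1%, the external panel 1530/5310 = 28.8% → the external panel
The external panel wins overall and in every proposal group — no reversal.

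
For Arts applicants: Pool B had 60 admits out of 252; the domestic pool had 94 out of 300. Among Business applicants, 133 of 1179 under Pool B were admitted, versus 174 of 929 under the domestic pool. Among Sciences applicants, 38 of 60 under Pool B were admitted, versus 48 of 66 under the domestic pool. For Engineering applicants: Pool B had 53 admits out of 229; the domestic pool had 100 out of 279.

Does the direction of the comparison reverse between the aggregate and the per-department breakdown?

Arts: Pool B 60/252 = 23.8%, the domestic pool 94/300 = 31.3% → the domestic pool
Business: Pool B 133/1179 = 11.3%, the domestic pool 174/929 = 18.7% → the domestic pool
Sciences: Pool B 38/60 = 63.3%, the domestic pool 48/66 = 72.7% → the domestic pool
Engineering: Pool B 53/229 = 23.1%, the domestic pool 100/279 = 35.8% → the domestic pool
Overall: Pool B 284/1720 = 16.5%, the domestic pool 416/1574 = 26.4% → the domestic pool
The domestic pool wins overall and in every department group — no reversal.

No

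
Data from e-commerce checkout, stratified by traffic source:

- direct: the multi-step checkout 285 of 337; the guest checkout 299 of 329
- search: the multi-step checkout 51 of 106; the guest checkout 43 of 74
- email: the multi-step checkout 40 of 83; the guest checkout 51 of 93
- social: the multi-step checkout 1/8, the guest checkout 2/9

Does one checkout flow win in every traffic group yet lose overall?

No

Direct: the multi-step checkout 285/337 = 84.6%, the guest checkout 299/329 = 90.9% → the guest checkout
Search: the multi-step checkout 51/106 = 48.1%, the guest checkout 43/74 = 58.1% → the guest checkout
Email: the multi-step checkout 40/83 = 48.2%, the guest checkout 51/93 = 54.8% → the guest checkout
Social: the multi-step checkout 1/8 = 12.5%, the guest checkout 2/9 = 22.2% → the guest checkout
Overall: the multi-step checkout 377/534 = 70.6%, the guest checkout 395/505 = 78.2% → the guest checkout
The guest checkout wins overall and in every traffic group — no reversal.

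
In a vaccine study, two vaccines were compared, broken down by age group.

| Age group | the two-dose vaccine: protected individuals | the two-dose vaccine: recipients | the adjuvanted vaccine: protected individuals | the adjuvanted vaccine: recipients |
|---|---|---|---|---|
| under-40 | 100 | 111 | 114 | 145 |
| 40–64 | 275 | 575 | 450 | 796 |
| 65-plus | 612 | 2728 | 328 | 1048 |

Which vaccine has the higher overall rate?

the adjuvanted vaccine

Under-40: the two-dose vaccine 100/111 = 90.1%, the adjuvanted vaccine 114/145 = 78.6% → the two-dose vaccine
40–64: the two-dose vaccine 275/575 = 47.8%, the adjuvanted vaccine 450/796 = 56.5% → the adjuvanted vaccine
65-plus: the two-dose vaccine 612/2728 = 22.4%, the adjuvanted vaccine 328/1048 = 31.3% → the adjuvanted vaccine
Overall: the two-dose vaccine 987/3414 = 28.9%, the adjuvanted vaccine 892/1989 = 44.8% → the adjuvanted vaccine
(Neither sweeps every age group, but the adjuvanted vaccine has the higher pooled rate.)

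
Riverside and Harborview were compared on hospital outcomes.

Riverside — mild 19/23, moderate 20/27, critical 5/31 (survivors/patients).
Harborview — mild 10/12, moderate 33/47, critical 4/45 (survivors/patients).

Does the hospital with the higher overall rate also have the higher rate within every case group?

Mild: Riverside 19/23 = 82.6%, Harborview 10/12 = 83.3% → Harborview
Moderate: Riverside 20/27 = 74.1%, Harborview 33/47 = 70.2% → Riverside
Critical: Riverside 5/31 = 16.1%, Harborview 4/45 = 8.9% → Riverside
Overall: Riverside 44/81 = 54.3%, Harborview 47/104 = 45.2% → Riverside
Neither sweeps: Riverside wins 2 of 3 groups, Harborview wins 1. Riverside wins overall but not every group — no Simpson reversal.

No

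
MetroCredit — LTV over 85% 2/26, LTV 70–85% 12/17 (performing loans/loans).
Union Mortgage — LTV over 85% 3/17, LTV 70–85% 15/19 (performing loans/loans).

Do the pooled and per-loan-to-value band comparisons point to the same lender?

Yes

LTV over 85%: MetroCredit 2/26 = 7.7%, Union Mortgage 3/17 = 17.6% → Union Mortgage
LTV 70–85%: MetroCredit 12/17 = 70.6%, Union Mortgage 15/19 = 78.9% → Union Mortgage
Overall: MetroCredit 14/43 = 32.6%, Union Mortgage 18/36 = 50.0% → Union Mortgage
Union Mortgage wins overall and in every loan-to-value group — no reversal.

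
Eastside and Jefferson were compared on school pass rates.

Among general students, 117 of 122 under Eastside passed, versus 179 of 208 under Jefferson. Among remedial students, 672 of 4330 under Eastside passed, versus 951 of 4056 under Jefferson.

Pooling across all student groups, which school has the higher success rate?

Jefferson

General: Eastside 117/122 = 95.9%, Jefferson 179/208 = 86.1% → Eastside
Remedial: Eastside 672/4330 = 15.5%, Jefferson 951/4056 = 23.4% → Jefferson
Overall: Eastside 789/4452 = 17.7%, Jefferson 1130/4264 = 26.5% → Jefferson
(Neither sweeps every student group, but Jefferson has the higher pooled rate.)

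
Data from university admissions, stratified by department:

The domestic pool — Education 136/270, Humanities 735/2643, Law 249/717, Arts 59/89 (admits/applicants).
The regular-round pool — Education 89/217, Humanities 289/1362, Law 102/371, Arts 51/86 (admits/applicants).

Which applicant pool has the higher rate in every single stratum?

the domestic pool

Education: the domestic pool 136/270 = 50.4%, the regular-round pool 89/217 = 41.0% → the domestic pool
Humanities: the domestic pool 735/2643 = 27.8%, the regular-round pool 289/1362 = 21.2% → the domestic pool
Law: the domestic pool 249/717 = 34.7%, the regular-round pool 102/371 = 27.5% → the domestic pool
Arts: the domestic pool 59/89 = 66.3%, the regular-round pool 51/86 = 59.3% → the domestic pool
The domestic pool has the higher rate in all 4 groups.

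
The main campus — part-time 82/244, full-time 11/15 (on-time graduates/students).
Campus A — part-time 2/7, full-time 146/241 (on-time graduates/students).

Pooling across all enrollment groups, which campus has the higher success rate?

Campus A

Part-time: the main campus 82/244 = 33.6%, Campus A 2/7 = 28.6% → the main campus
Full-time: the main campus 11/15 = 73.3%, Campus A 146/241 = 60.6% → the main campus
Overall: the main campus 93/259 = 35.9%, Campus A 148/248 = 59.7% → Campus A
(The main campus wins every enrollment group but Campus A wins overall — the main campus's students skew toward the low-rate part-time group.)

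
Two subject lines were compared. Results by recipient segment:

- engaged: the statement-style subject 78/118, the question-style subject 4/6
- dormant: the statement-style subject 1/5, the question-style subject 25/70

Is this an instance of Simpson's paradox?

Engaged: the statement-style subject 78/118 = 66.1%, the question-style subject 4/6 = 66.7% → the question-style subject
Dormant: the statement-style subject 1/5 = 20.0%, the question-style subject 25/70 = 35.7% → the question-style subject
Overall: the statement-style subject 79/123 = 64.2%, the question-style subject 29/76 = 38.2% → the statement-style subject
The question-style subject wins each recipient group but the statement-style subject wins overall — the comparison reverses. The question-style subject's sends skew toward dormant, which has a lower base rate.

Yes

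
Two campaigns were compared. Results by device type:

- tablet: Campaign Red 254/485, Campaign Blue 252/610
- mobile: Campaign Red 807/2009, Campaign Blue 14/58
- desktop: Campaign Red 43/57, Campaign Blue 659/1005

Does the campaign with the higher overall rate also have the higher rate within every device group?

Tablet: Campaign Red 254/485 = 52.4%, Campaign Blue 252/610 = 41.3% → Campaign Red
Mobile: Campaign Red 807/2009 = 40.2%, Campaign Blue 14/58 = 24.1% → Campaign Red
Desktop: Campaign Red 43/57 = 75.4%, Campaign Blue 659/1005 = 65.6% → Campaign Red
Overall: Campaign Red 1104/2551 = 43.3%, Campaign Blue 925/1673 = 55.3% → Campaign Blue
Campaign Red wins each device group but Campaign Blue wins overall — the comparison reverses. Campaign Red's impressions skew toward mobile, which has a lower base rate.

No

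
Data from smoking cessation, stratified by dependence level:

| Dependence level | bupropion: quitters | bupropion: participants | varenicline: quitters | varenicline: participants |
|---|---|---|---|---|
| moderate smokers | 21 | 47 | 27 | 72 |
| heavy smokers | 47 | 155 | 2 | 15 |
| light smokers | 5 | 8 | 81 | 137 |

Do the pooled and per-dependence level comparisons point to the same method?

Moderate smokers: bupropion 21/47 = 44.7%, varenicline 27/72 = 37.5% → bupropion
Heavy smokers: bupropion 47/155 = 30.3%, varenicline 2/15 = 13.3% → bupropion
Light smokers: bupropion 5/8 = 62.5%, varenicline 81/137 = 59.1% → bupropion
Overall: bupropion 73/210 = 34.8%, varenicline 110/224 = 49.1% → varenicline
Bupropion wins each dependence group but varenicline wins overall — the comparison reverses. Bupropion's participants skew toward heavy smokers, which has a lower base rate.

No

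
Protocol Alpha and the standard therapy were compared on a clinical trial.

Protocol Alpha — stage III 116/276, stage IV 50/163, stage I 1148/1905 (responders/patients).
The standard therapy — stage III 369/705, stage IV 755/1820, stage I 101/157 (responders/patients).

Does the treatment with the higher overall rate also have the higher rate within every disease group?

No

Stage III: Protocol Alpha 116/276 = 42.0%, the standard therapy 369/705 = 52.3% → the standard therapy
Stage IV: Protocol Alpha 50/163 = 30.7%, the standard therapy 755/1820 = 41.5% → the standard therapy
Stage I: Protocol Alpha 1148/1905 = 60.3%, the standard therapy 101/157 = 64.3% → the standard therapy
Overall: Protocol Alpha 1314/2344 = 56.1%, the standard therapy 1225/2682 = 45.7% → Protocol Alpha
The standard therapy wins each disease group but Protocol Alpha wins overall — the comparison reverses. The standard therapy's patients skew toward stage IV, which has a lower base rate.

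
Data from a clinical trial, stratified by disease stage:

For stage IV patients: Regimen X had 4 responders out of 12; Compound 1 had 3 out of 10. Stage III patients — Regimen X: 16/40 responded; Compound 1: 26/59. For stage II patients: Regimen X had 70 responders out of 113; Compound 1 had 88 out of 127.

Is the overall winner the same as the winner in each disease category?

Stage IV: Regimen X 4/12 = 33.3%, Compound 1 3/10 = 30.0% → Regimen X
Stage III: Regimen X 16/40 = 40.0%, Compound 1 26/59 = 44.1% → Compound 1
Stage II: Regimen X 70/113 = 61.9%, Compound 1 88/127 = 69.3% → Compound 1
Overall: Regimen X 90/165 = 54.5%, Compound 1 117/196 = 59.7% → Compound 1
Neither sweeps: Regimen X wins 1 of 3 groups, Compound 1 wins 2. Compound 1 wins overall but not every group — no Simpson reversal.

No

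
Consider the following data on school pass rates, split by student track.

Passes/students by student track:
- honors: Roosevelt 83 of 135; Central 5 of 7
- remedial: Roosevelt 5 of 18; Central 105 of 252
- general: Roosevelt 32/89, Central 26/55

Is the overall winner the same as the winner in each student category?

No

Honors: Roosevelt 83/135 = 61.5%, Central 5/7 = 71.4% → Central
Remedial: Roosevelt 5/18 = 27.8%, Central 105/252 = 41.7% → Central
General: Roosevelt 32/89 = 36.0%, Central 26/55 = 47.3% → Central
Overall: Roosevelt 120/242 = 49.6%, Central 136/314 = 43.3% → Roosevelt
Central wins each student group but Roosevelt wins overall — the comparison reverses. Central's students skew toward remedial, which has a lower base rate.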